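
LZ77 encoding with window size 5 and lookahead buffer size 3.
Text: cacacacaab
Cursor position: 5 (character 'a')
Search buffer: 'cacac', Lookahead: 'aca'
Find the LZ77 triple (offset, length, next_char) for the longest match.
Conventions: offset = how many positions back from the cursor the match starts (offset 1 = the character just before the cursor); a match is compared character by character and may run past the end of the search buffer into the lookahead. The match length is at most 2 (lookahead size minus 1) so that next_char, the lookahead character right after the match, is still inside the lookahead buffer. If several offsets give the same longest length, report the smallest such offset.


Try each offset into the search buffer:
  offset=1 (pos 4, char 'c'): match length 0
  offset=2 (pos 3, char 'a'): match length 2
  offset=3 (pos 2, char 'c'): match length 0
  offset=4 (pos 1, char 'a'): match length 2
  offset=5 (pos 0, char 'c'): match length 0
Longest match has length 2, found at offsets 2, 4; take the smallest, offset 2.
next_char = character at position 5 + 2 = 7 -> 'a'

Best match: offset=2, length=2 (matching 'ac' starting at position 3)
LZ77 triple: (2, 2, 'a')


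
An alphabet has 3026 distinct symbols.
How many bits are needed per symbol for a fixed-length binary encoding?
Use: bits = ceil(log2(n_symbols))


log2(3026) = 11.5632
Bracket: 2^11 = 2048 < 3026 <= 2^12 = 4096
So ceil(log2(3026)) = 12

bits = ceil(log2(3026)) = ceil(11.5632) = 12 bits


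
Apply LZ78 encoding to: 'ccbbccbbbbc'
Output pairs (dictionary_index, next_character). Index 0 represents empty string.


LZ78 encoding steps:
Dictionary: {0: ''}
Step 1: w='' (idx 0), next='c' -> output (0, 'c'), add 'c' as idx 1
Step 2: w='c' (idx 1), next='b' -> output (1, 'b'), add 'cb' as idx 2
Step 3: w='' (idx 0), next='b' -> output (0, 'b'), add 'b' as idx 3
Step 4: w='c' (idx 1), next='c' -> output (1, 'c'), add 'cc' as idx 4
Step 5: w='b' (idx 3), next='b' -> output (3, 'b'), add 'bb' as idx 5
Step 6: w='bb' (idx 5), next='c' -> output (5, 'c'), add 'bbc' as idx 6


Encoded: [(0, 'c'), (1, 'b'), (0, 'b'), (1, 'c'), (3, 'b'), (5, 'c')]


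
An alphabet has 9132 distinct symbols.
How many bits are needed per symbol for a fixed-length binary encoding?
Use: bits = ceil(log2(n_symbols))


log2(9132) = 13.1567
Bracket: 2^13 = 8192 < 9132 <= 2^14 = 16384
So ceil(log2(9132)) = 14

bits = ceil(log2(9132)) = ceil(13.1567) = 14 bits


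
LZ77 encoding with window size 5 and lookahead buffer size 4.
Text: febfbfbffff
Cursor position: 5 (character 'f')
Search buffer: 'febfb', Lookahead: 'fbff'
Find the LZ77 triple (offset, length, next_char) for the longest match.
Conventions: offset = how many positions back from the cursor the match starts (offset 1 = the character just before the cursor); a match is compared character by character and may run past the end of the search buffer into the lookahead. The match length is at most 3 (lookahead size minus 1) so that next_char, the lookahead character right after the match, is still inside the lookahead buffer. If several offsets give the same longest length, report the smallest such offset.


Try each offset into the search buffer:
  offset=1 (pos 4, char 'b'): match length 0
  offset=2 (pos 3, char 'f'): match length 3
  offset=3 (pos 2, char 'b'): match length 0
  offset=4 (pos 1, char 'e'): match length 0
  offset=5 (pos 0, char 'f'): match length 1
Longest match has length 3 at offset 2.
next_char = character at position 5 + 3 = 8 -> 'f'

Best match: offset=2, length=3 (matching 'fbf' starting at position 3)
LZ77 triple: (2, 3, 'f')


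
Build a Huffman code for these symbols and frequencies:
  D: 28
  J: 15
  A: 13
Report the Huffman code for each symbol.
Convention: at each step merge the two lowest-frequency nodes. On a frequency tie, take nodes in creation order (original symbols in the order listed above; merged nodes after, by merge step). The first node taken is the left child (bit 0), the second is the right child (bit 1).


Huffman tree construction:
Step 1: Merge A(13) + J(15) = 28
Step 2: Merge D(28) + (A+J)(28) = 56
Read each symbol's code off the tree from the root (left child = 0, right child = 1).

Codes:
  D: 0 (length 1)
  J: 11 (length 2)
  A: 10 (length 2)
Average code length: 84/56 = 1.5000 bits/symbol


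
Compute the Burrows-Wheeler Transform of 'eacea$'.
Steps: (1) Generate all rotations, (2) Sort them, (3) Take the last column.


Rotations (sorted):
  0: $eacea -> last char: a
  1: a$eace -> last char: e
  2: acea$e -> last char: e
  3: cea$ea -> last char: a
  4: ea$eac -> last char: c
  5: eacea$ -> last char: $


BWT = aeeac$


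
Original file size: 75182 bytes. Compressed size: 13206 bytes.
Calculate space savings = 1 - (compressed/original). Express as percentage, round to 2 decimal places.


ratio = compressed/original = 13206/75182 = 0.175654
savings = 1 - ratio = 1 - 0.175654 = 0.824346
as a percentage: 0.824346 * 100 = 82.43%

Space savings = 1 - 13206/75182 = 82.43%


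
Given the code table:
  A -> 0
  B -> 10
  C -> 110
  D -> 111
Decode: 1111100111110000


Decoding:
111 -> D
110 -> C
0 -> A
111 -> D
110 -> C
0 -> A
0 -> A
0 -> A


Result: DCADCAAA


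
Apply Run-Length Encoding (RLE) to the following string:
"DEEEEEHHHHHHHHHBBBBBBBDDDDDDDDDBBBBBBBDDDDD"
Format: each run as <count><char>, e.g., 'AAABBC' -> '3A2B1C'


Scanning runs left to right:
  i=0: run of 'D' x 1 -> '1D'
  i=1: run of 'E' x 5 -> '5E'
  i=6: run of 'H' x 9 -> '9H'
  i=15: run of 'B' x 7 -> '7B'
  i=22: run of 'D' x 9 -> '9D'
  i=31: run of 'B' x 7 -> '7B'
  i=38: run of 'D' x 5 -> '5D'

RLE = 1D5E9H7B9D7B5D


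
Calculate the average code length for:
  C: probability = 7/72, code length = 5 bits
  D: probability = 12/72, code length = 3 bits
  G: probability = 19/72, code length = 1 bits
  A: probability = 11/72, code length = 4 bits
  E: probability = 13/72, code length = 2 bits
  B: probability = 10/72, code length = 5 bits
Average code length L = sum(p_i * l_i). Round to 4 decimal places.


Weighted contributions p_i * l_i:
  C: (7/72) * 5 = 35/72
  D: (12/72) * 3 = 36/72
  G: (19/72) * 1 = 19/72
  A: (11/72) * 4 = 44/72
  E: (13/72) * 2 = 26/72
  B: (10/72) * 5 = 50/72
Sum = (35 + 36 + 19 + 44 + 26 + 50)/72 = 210/72

L = 210/72 = 2.9167 bits/symbol


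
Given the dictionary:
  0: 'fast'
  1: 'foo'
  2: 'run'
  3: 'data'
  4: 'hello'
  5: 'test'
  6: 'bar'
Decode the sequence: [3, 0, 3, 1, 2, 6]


Look up each index in the dictionary:
  3 -> 'data'
  0 -> 'fast'
  3 -> 'data'
  1 -> 'foo'
  2 -> 'run'
  6 -> 'bar'

Decoded: "data fast data foo run bar"


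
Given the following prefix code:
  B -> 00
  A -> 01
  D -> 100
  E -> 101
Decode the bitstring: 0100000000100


Decoding step by step:
Bits 01 -> A
Bits 00 -> B
Bits 00 -> B
Bits 00 -> B
Bits 00 -> B
Bits 100 -> D


Decoded message: ABBBBD


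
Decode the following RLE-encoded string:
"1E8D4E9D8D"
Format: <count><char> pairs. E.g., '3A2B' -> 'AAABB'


Expanding each <count><char> pair:
  1E -> 'E'
  8D -> 'DDDDDDDD'
  4E -> 'EEEE'
  9D -> 'DDDDDDDDD'
  8D -> 'DDDDDDDD'

Decoded = EDDDDDDDDEEEEDDDDDDDDDDDDDDDDD


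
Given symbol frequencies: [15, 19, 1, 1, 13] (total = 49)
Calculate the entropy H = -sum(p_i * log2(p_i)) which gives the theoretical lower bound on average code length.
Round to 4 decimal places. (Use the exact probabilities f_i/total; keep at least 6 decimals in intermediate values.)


Per-symbol terms -p_i * log2(p_i) with p_i = f_i/49:
  p = 15/49 = 0.306122: log2(p) = -1.707819, -p*log2(p) = 0.522802
  p = 19/49 = 0.387755: log2(p) = -1.366782, -p*log2(p) = 0.529977
  p = 1/49 = 0.020408: log2(p) = -5.614710, -p*log2(p) = 0.114586
  p = 1/49 = 0.020408: log2(p) = -5.614710, -p*log2(p) = 0.114586
  p = 13/49 = 0.265306: log2(p) = -1.914270, -p*log2(p) = 0.507868
H = 0.522802 + 0.529977 + 0.114586 + 0.114586 + 0.507868 = 1.789819

H = 1.7898 bits/symbol


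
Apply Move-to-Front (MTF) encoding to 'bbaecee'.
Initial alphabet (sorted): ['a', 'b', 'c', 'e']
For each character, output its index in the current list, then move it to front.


MTF encoding:
'b': index 1 in ['a', 'b', 'c', 'e'] -> ['b', 'a', 'c', 'e']
'b': index 0 in ['b', 'a', 'c', 'e'] -> ['b', 'a', 'c', 'e']
'a': index 1 in ['b', 'a', 'c', 'e'] -> ['a', 'b', 'c', 'e']
'e': index 3 in ['a', 'b', 'c', 'e'] -> ['e', 'a', 'b', 'c']
'c': index 3 in ['e', 'a', 'b', 'c'] -> ['c', 'e', 'a', 'b']
'e': index 1 in ['c', 'e', 'a', 'b'] -> ['e', 'c', 'a', 'b']
'e': index 0 in ['e', 'c', 'a', 'b'] -> ['e', 'c', 'a', 'b']


Output: [1, 0, 1, 3, 3, 1, 0]


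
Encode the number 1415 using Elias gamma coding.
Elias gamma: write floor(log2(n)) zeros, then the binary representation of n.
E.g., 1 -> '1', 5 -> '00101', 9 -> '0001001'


num_bits = floor(log2(1415)) + 1 = 11
leading_zeros = num_bits - 1 = 10
binary(1415) = 10110000111

Elias gamma(1415) = '0000000000' + '10110000111' = 000000000010110000111 (21 bits)


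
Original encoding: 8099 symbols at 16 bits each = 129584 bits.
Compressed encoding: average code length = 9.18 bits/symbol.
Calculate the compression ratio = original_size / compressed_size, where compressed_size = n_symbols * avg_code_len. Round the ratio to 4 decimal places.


original_size = n_symbols * orig_bits = 8099 * 16 = 129584 bits
compressed_size = n_symbols * avg_code_len = 8099 * 9.18 = 74348.82 bits
ratio = original_size / compressed_size = 129584 / 74348.82 = 1.7429

Compression ratio = 1.7429


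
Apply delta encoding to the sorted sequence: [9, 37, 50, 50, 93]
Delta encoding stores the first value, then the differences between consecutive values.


First value: 9
Deltas:
  37 - 9 = 28
  50 - 37 = 13
  50 - 50 = 0
  93 - 50 = 43


Delta encoded: [9, 28, 13, 0, 43]


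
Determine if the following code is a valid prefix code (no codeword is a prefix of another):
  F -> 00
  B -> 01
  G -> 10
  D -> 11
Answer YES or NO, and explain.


Checking each pair (does one codeword prefix another?):
  F='00' vs B='01': no prefix
  F='00' vs G='10': no prefix
  F='00' vs D='11': no prefix
  B='01' vs F='00': no prefix
  B='01' vs G='10': no prefix
  B='01' vs D='11': no prefix
  G='10' vs F='00': no prefix
  G='10' vs B='01': no prefix
  G='10' vs D='11': no prefix
  D='11' vs F='00': no prefix
  D='11' vs B='01': no prefix
  D='11' vs G='10': no prefix
No violation found over all pairs.

YES -- this is a valid prefix code. No codeword is a prefix of any other codeword.


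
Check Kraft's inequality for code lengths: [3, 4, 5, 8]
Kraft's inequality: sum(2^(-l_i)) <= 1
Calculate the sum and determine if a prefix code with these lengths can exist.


Sum = 2^(-3) + 2^(-4) + 2^(-5) + 2^(-8)
    = 0.125 + 0.0625 + 0.03125 + 0.00390625
    = 57/256 = 0.22265625
Since 0.22265625 <= 1, Kraft's inequality IS satisfied.
A prefix code with these lengths CAN exist.

Kraft sum = 0.22265625. Satisfied.


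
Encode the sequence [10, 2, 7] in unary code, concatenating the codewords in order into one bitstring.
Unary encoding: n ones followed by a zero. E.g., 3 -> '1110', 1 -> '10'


Encode each number as n ones followed by a terminating 0:
  10 -> 11111111110 (11 bits)
  2 -> 110 (3 bits)
  7 -> 11111110 (8 bits)
Total length = 11 + 3 + 8 = 22 bits.

Unary([10, 2, 7]) = 1111111111011011111110 (22 bits)


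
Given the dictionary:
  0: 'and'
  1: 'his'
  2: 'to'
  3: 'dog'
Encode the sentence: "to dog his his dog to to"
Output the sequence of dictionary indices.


Look up each word in the dictionary:
  'to' -> 2
  'dog' -> 3
  'his' -> 1
  'his' -> 1
  'dog' -> 3
  'to' -> 2
  'to' -> 2

Encoded: [2, 3, 1, 1, 3, 2, 2]


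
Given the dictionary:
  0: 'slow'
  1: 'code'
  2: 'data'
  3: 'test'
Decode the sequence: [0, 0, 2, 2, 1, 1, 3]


Look up each index in the dictionary:
  0 -> 'slow'
  0 -> 'slow'
  2 -> 'data'
  2 -> 'data'
  1 -> 'code'
  1 -> 'code'
  3 -> 'test'

Decoded: "slow slow data data code code test"


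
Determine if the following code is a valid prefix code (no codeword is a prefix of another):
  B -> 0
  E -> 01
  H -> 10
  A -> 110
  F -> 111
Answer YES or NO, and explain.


Checking each pair (does one codeword prefix another?):
  B='0' vs E='01': prefix -- VIOLATION

NO -- this is NOT a valid prefix code. B (0) is a prefix of E (01).


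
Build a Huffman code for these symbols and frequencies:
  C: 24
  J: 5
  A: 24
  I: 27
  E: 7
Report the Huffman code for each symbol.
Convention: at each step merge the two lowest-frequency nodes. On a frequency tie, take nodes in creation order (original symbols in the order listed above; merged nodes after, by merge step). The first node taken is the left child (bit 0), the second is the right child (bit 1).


Huffman tree construction:
Step 1: Merge J(5) + E(7) = 12
Step 2: Merge (J+E)(12) + C(24) = 36
Step 3: Merge A(24) + I(27) = 51
Step 4: Merge ((J+E)+C)(36) + (A+I)(51) = 87
Read each symbol's code off the tree from the root (left child = 0, right child = 1).

Codes:
  C: 01 (length 2)
  J: 000 (length 3)
  A: 10 (length 2)
  I: 11 (length 2)
  E: 001 (length 3)
Average code length: 186/87 = 2.1379 bits/symbol


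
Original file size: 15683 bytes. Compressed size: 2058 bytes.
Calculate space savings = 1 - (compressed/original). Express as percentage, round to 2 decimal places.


ratio = compressed/original = 2058/15683 = 0.131225
savings = 1 - ratio = 1 - 0.131225 = 0.868775
as a percentage: 0.868775 * 100 = 86.88%

Space savings = 1 - 2058/15683 = 86.88%


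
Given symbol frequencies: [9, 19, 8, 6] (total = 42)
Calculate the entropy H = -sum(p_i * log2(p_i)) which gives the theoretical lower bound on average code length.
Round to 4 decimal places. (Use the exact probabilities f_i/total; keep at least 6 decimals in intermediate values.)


Per-symbol terms -p_i * log2(p_i) with p_i = f_i/42:
  p = 9/42 = 0.214286: log2(p) = -2.222392, -p*log2(p) = 0.476227
  p = 19/42 = 0.452381: log2(p) = -1.144390, -p*log2(p) = 0.517700
  p = 8/42 = 0.190476: log2(p) = -2.392317, -p*log2(p) = 0.455680
  p = 6/42 = 0.142857: log2(p) = -2.807355, -p*log2(p) = 0.401051
H = 0.476227 + 0.517700 + 0.455680 + 0.401051 = 1.850658

H = 1.8507 bits/symbol


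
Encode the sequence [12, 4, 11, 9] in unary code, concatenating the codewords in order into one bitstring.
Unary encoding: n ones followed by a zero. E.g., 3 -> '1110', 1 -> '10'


Encode each number as n ones followed by a terminating 0:
  12 -> 1111111111110 (13 bits)
  4 -> 11110 (5 bits)
  11 -> 111111111110 (12 bits)
  9 -> 1111111110 (10 bits)
Total length = 13 + 5 + 12 + 10 = 40 bits.

Unary([12, 4, 11, 9]) = 1111111111110111101111111111101111111110 (40 bits)


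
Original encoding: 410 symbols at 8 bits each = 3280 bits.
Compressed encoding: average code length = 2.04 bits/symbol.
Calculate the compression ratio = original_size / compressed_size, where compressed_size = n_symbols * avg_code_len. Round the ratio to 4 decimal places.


original_size = n_symbols * orig_bits = 410 * 8 = 3280 bits
compressed_size = n_symbols * avg_code_len = 410 * 2.04 = 836.4 bits
ratio = original_size / compressed_size = 3280 / 836.4 = 3.9216

Compression ratio = 3.9216


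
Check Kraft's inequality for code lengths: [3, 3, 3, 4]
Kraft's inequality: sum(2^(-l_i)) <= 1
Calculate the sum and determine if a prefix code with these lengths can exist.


Sum = 2^(-3) + 2^(-3) + 2^(-3) + 2^(-4)
    = 0.125 + 0.125 + 0.125 + 0.0625
    = 7/16 = 0.4375
Since 0.4375 <= 1, Kraft's inequality IS satisfied.
A prefix code with these lengths CAN exist.

Kraft sum = 0.4375. Satisfied.


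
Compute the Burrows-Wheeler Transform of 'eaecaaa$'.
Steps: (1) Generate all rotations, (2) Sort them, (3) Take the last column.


Rotations (sorted):
  0: $eaecaaa -> last char: a
  1: a$eaecaa -> last char: a
  2: aa$eaeca -> last char: a
  3: aaa$eaec -> last char: c
  4: aecaaa$e -> last char: e
  5: caaa$eae -> last char: e
  6: eaecaaa$ -> last char: $
  7: ecaaa$ea -> last char: a


BWT = aaacee$a


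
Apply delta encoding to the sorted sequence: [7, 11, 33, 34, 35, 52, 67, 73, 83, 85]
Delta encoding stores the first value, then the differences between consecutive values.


First value: 7
Deltas:
  11 - 7 = 4
  33 - 11 = 22
  34 - 33 = 1
  35 - 34 = 1
  52 - 35 = 17
  67 - 52 = 15
  73 - 67 = 6
  83 - 73 = 10
  85 - 83 = 2


Delta encoded: [7, 4, 22, 1, 1, 17, 15, 6, 10, 2]


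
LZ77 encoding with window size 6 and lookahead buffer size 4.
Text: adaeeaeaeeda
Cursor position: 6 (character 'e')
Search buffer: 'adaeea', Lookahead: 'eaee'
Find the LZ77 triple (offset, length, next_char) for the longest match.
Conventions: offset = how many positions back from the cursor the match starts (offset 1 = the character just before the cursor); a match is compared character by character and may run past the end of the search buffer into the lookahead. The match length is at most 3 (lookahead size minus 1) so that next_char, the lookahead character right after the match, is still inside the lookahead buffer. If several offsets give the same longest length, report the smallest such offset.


Try each offset into the search buffer:
  offset=1 (pos 5, char 'a'): match length 0
  offset=2 (pos 4, char 'e'): match length 3
  offset=3 (pos 3, char 'e'): match length 1
  offset=4 (pos 2, char 'a'): match length 0
  offset=5 (pos 1, char 'd'): match length 0
  offset=6 (pos 0, char 'a'): match length 0
Longest match has length 3 at offset 2.
next_char = character at position 6 + 3 = 9 -> 'e'

Best match: offset=2, length=3 (matching 'eae' starting at position 4)
LZ77 triple: (2, 3, 'e')


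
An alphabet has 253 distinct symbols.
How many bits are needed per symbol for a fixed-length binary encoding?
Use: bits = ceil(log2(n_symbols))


log2(253) = 7.983
Bracket: 2^7 = 128 < 253 <= 2^8 = 256
So ceil(log2(253)) = 8

bits = ceil(log2(253)) = ceil(7.983) = 8 bits


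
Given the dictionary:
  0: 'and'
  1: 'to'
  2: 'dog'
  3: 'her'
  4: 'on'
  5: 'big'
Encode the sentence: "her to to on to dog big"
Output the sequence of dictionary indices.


Look up each word in the dictionary:
  'her' -> 3
  'to' -> 1
  'to' -> 1
  'on' -> 4
  'to' -> 1
  'dog' -> 2
  'big' -> 5

Encoded: [3, 1, 1, 4, 1, 2, 5]


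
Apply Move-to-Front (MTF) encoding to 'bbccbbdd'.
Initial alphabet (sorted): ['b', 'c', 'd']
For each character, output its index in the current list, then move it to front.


MTF encoding:
'b': index 0 in ['b', 'c', 'd'] -> ['b', 'c', 'd']
'b': index 0 in ['b', 'c', 'd'] -> ['b', 'c', 'd']
'c': index 1 in ['b', 'c', 'd'] -> ['c', 'b', 'd']
'c': index 0 in ['c', 'b', 'd'] -> ['c', 'b', 'd']
'b': index 1 in ['c', 'b', 'd'] -> ['b', 'c', 'd']
'b': index 0 in ['b', 'c', 'd'] -> ['b', 'c', 'd']
'd': index 2 in ['b', 'c', 'd'] -> ['d', 'b', 'c']
'd': index 0 in ['d', 'b', 'c'] -> ['d', 'b', 'c']


Output: [0, 0, 1, 0, 1, 0, 2, 0]


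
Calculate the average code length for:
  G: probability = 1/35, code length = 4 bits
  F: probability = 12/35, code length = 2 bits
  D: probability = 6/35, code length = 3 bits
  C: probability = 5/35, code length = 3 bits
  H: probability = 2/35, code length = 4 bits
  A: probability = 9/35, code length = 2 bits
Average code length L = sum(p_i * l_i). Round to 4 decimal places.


Weighted contributions p_i * l_i:
  G: (1/35) * 4 = 4/35
  F: (12/35) * 2 = 24/35
  D: (6/35) * 3 = 18/35
  C: (5/35) * 3 = 15/35
  H: (2/35) * 4 = 8/35
  A: (9/35) * 2 = 18/35
Sum = (4 + 24 + 18 + 15 + 8 + 18)/35 = 87/35

L = 87/35 = 2.4857 bits/symbol


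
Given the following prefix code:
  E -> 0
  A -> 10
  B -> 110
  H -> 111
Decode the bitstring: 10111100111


Decoding step by step:
Bits 10 -> A
Bits 111 -> H
Bits 10 -> A
Bits 0 -> E
Bits 111 -> H


Decoded message: AHAEH


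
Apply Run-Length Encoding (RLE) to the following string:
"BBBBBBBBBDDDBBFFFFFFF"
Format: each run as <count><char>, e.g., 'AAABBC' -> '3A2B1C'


Scanning runs left to right:
  i=0: run of 'B' x 9 -> '9B'
  i=9: run of 'D' x 3 -> '3D'
  i=12: run of 'B' x 2 -> '2B'
  i=14: run of 'F' x 7 -> '7F'

RLE = 9B3D2B7F


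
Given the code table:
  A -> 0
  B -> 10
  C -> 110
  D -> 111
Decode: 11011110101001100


Decoding:
110 -> C
111 -> D
10 -> B
10 -> B
10 -> B
0 -> A
110 -> C
0 -> A


Result: CDBBBACA


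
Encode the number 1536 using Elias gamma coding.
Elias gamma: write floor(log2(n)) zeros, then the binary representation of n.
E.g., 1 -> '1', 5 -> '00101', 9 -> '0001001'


num_bits = floor(log2(1536)) + 1 = 11
leading_zeros = num_bits - 1 = 10
binary(1536) = 11000000000

Elias gamma(1536) = '0000000000' + '11000000000' = 000000000011000000000 (21 bits)


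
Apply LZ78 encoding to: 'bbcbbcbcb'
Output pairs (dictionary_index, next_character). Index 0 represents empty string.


LZ78 encoding steps:
Dictionary: {0: ''}
Step 1: w='' (idx 0), next='b' -> output (0, 'b'), add 'b' as idx 1
Step 2: w='b' (idx 1), next='c' -> output (1, 'c'), add 'bc' as idx 2
Step 3: w='b' (idx 1), next='b' -> output (1, 'b'), add 'bb' as idx 3
Step 4: w='' (idx 0), next='c' -> output (0, 'c'), add 'c' as idx 4
Step 5: w='bc' (idx 2), next='b' -> output (2, 'b'), add 'bcb' as idx 5


Encoded: [(0, 'b'), (1, 'c'), (1, 'b'), (0, 'c'), (2, 'b')]


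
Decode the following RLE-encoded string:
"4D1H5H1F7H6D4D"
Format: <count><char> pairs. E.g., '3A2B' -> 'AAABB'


Expanding each <count><char> pair:
  4D -> 'DDDD'
  1H -> 'H'
  5H -> 'HHHHH'
  1F -> 'F'
  7H -> 'HHHHHHH'
  6D -> 'DDDDDD'
  4D -> 'DDDD'

Decoded = DDDDHHHHHHFHHHHHHHDDDDDDDDDD


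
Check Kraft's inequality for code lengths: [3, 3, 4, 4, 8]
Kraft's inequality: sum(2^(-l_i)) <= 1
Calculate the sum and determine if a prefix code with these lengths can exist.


Sum = 2^(-3) + 2^(-3) + 2^(-4) + 2^(-4) + 2^(-8)
    = 0.125 + 0.125 + 0.0625 + 0.0625 + 0.00390625
    = 97/256 = 0.37890625
Since 0.37890625 <= 1, Kraft's inequality IS satisfied.
A prefix code with these lengths CAN exist.

Kraft sum = 0.37890625. Satisfied.


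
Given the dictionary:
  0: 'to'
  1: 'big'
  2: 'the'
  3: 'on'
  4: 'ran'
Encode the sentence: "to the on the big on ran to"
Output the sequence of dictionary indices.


Look up each word in the dictionary:
  'to' -> 0
  'the' -> 2
  'on' -> 3
  'the' -> 2
  'big' -> 1
  'on' -> 3
  'ran' -> 4
  'to' -> 0

Encoded: [0, 2, 3, 2, 1, 3, 4, 0]


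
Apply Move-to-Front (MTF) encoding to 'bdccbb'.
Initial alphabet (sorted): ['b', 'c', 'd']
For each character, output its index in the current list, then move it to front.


MTF encoding:
'b': index 0 in ['b', 'c', 'd'] -> ['b', 'c', 'd']
'd': index 2 in ['b', 'c', 'd'] -> ['d', 'b', 'c']
'c': index 2 in ['d', 'b', 'c'] -> ['c', 'd', 'b']
'c': index 0 in ['c', 'd', 'b'] -> ['c', 'd', 'b']
'b': index 2 in ['c', 'd', 'b'] -> ['b', 'c', 'd']
'b': index 0 in ['b', 'c', 'd'] -> ['b', 'c', 'd']


Output: [0, 2, 2, 0, 2, 0]


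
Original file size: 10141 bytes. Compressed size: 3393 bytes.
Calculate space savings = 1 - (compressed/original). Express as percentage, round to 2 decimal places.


ratio = compressed/original = 3393/10141 = 0.334582
savings = 1 - ratio = 1 - 0.334582 = 0.665418
as a percentage: 0.665418 * 100 = 66.54%

Space savings = 1 - 3393/10141 = 66.54%


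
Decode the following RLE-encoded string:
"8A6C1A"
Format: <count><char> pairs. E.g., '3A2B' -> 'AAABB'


Expanding each <count><char> pair:
  8A -> 'AAAAAAAA'
  6C -> 'CCCCCC'
  1A -> 'A'

Decoded = AAAAAAAACCCCCCA


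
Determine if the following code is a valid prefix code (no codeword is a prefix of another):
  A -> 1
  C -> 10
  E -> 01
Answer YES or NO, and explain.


Checking each pair (does one codeword prefix another?):
  A='1' vs C='10': prefix -- VIOLATION

NO -- this is NOT a valid prefix code. A (1) is a prefix of C (10).


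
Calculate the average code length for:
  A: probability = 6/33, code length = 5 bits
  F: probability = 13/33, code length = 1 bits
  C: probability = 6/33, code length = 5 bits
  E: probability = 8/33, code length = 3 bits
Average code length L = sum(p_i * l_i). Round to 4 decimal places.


Weighted contributions p_i * l_i:
  A: (6/33) * 5 = 30/33
  F: (13/33) * 1 = 13/33
  C: (6/33) * 5 = 30/33
  E: (8/33) * 3 = 24/33
Sum = (30 + 13 + 30 + 24)/33 = 97/33

L = 97/33 = 2.9394 bits/symbol


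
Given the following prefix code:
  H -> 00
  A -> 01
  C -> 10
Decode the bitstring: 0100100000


Decoding step by step:
Bits 01 -> A
Bits 00 -> H
Bits 10 -> C
Bits 00 -> H
Bits 00 -> H


Decoded message: AHCHH


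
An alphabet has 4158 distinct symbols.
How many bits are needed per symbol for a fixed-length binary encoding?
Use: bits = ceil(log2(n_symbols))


log2(4158) = 12.0217
Bracket: 2^12 = 4096 < 4158 <= 2^13 = 8192
So ceil(log2(4158)) = 13

bits = ceil(log2(4158)) = ceil(12.0217) = 13 bits


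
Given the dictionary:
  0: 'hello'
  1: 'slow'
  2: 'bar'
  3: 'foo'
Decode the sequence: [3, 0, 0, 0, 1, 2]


Look up each index in the dictionary:
  3 -> 'foo'
  0 -> 'hello'
  0 -> 'hello'
  0 -> 'hello'
  1 -> 'slow'
  2 -> 'bar'

Decoded: "foo hello hello hello slow bar"


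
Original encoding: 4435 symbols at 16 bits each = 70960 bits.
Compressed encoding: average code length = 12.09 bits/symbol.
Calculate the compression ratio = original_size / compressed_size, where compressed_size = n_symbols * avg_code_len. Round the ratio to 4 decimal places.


original_size = n_symbols * orig_bits = 4435 * 16 = 70960 bits
compressed_size = n_symbols * avg_code_len = 4435 * 12.09 = 53619.15 bits
ratio = original_size / compressed_size = 70960 / 53619.15 = 1.3234

Compression ratio = 1.3234


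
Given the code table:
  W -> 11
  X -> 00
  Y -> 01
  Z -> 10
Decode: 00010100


Decoding:
00 -> X
01 -> Y
01 -> Y
00 -> X


Result: XYYX


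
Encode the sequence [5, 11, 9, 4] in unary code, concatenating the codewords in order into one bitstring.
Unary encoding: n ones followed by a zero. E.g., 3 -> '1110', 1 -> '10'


Encode each number as n ones followed by a terminating 0:
  5 -> 111110 (6 bits)
  11 -> 111111111110 (12 bits)
  9 -> 1111111110 (10 bits)
  4 -> 11110 (5 bits)
Total length = 6 + 12 + 10 + 5 = 33 bits.

Unary([5, 11, 9, 4]) = 111110111111111110111111111011110 (33 bits)


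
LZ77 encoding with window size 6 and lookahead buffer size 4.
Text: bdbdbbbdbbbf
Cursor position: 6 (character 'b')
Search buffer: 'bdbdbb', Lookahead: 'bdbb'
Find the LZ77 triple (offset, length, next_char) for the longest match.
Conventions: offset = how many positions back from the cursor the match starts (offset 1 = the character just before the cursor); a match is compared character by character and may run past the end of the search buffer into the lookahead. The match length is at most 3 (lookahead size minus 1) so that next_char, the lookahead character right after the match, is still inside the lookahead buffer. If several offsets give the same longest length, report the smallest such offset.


Try each offset into the search buffer:
  offset=1 (pos 5, char 'b'): match length 1
  offset=2 (pos 4, char 'b'): match length 1
  offset=3 (pos 3, char 'd'): match length 0
  offset=4 (pos 2, char 'b'): match length 3
  offset=5 (pos 1, char 'd'): match length 0
  offset=6 (pos 0, char 'b'): match length 3
Longest match has length 3, found at offsets 4, 6; take the smallest, offset 4.
next_char = character at position 6 + 3 = 9 -> 'b'

Best match: offset=4, length=3 (matching 'bdb' starting at position 2)
LZ77 triple: (4, 3, 'b')


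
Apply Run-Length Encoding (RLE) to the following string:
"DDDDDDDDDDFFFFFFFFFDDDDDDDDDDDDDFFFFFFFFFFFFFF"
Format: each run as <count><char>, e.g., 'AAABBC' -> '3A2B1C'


Scanning runs left to right:
  i=0: run of 'D' x 10 -> '10D'
  i=10: run of 'F' x 9 -> '9F'
  i=19: run of 'D' x 13 -> '13D'
  i=32: run of 'F' x 14 -> '14F'

RLE = 10D9F13D14F


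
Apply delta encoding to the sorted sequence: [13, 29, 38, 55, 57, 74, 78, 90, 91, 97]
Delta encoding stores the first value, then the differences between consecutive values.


First value: 13
Deltas:
  29 - 13 = 16
  38 - 29 = 9
  55 - 38 = 17
  57 - 55 = 2
  74 - 57 = 17
  78 - 74 = 4
  90 - 78 = 12
  91 - 90 = 1
  97 - 91 = 6


Delta encoded: [13, 16, 9, 17, 2, 17, 4, 12, 1, 6]


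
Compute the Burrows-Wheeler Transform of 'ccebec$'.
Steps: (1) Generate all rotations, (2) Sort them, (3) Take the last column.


Rotations (sorted):
  0: $ccebec -> last char: c
  1: bec$cce -> last char: e
  2: c$ccebe -> last char: e
  3: ccebec$ -> last char: $
  4: cebec$c -> last char: c
  5: ebec$cc -> last char: c
  6: ec$cceb -> last char: b


BWT = cee$ccb


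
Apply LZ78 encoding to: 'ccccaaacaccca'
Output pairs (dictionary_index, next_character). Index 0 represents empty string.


LZ78 encoding steps:
Dictionary: {0: ''}
Step 1: w='' (idx 0), next='c' -> output (0, 'c'), add 'c' as idx 1
Step 2: w='c' (idx 1), next='c' -> output (1, 'c'), add 'cc' as idx 2
Step 3: w='c' (idx 1), next='a' -> output (1, 'a'), add 'ca' as idx 3
Step 4: w='' (idx 0), next='a' -> output (0, 'a'), add 'a' as idx 4
Step 5: w='a' (idx 4), next='c' -> output (4, 'c'), add 'ac' as idx 5
Step 6: w='ac' (idx 5), next='c' -> output (5, 'c'), add 'acc' as idx 6
Step 7: w='ca' (idx 3), end of input -> output (3, '')


Encoded: [(0, 'c'), (1, 'c'), (1, 'a'), (0, 'a'), (4, 'c'), (5, 'c'), (3, '')]


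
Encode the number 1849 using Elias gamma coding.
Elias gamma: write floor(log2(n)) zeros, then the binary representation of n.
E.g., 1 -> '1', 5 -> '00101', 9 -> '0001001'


num_bits = floor(log2(1849)) + 1 = 11
leading_zeros = num_bits - 1 = 10
binary(1849) = 11100111001

Elias gamma(1849) = '0000000000' + '11100111001' = 000000000011100111001 (21 bits)


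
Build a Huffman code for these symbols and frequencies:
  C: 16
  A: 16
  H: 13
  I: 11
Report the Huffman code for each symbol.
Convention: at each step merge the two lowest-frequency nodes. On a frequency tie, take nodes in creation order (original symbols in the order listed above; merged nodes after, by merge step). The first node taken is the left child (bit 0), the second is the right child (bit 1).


Huffman tree construction:
Step 1: Merge I(11) + H(13) = 24
Step 2: Merge C(16) + A(16) = 32
Step 3: Merge (I+H)(24) + (C+A)(32) = 56
Read each symbol's code off the tree from the root (left child = 0, right child = 1).

Codes:
  C: 10 (length 2)
  A: 11 (length 2)
  H: 01 (length 2)
  I: 00 (length 2)
Average code length: 112/56 = 2.0000 bits/symbol


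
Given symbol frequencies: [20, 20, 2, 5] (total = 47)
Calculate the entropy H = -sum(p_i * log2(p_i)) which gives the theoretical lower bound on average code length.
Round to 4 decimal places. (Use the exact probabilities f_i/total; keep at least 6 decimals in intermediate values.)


Per-symbol terms -p_i * log2(p_i) with p_i = f_i/47:
  p = 20/47 = 0.425532: log2(p) = -1.232661, -p*log2(p) = 0.524536
  p = 20/47 = 0.425532: log2(p) = -1.232661, -p*log2(p) = 0.524536
  p = 2/47 = 0.042553: log2(p) = -4.554589, -p*log2(p) = 0.193812
  p = 5/47 = 0.106383: log2(p) = -3.232661, -p*log2(p) = 0.343900
H = 0.524536 + 0.524536 + 0.193812 + 0.343900 = 1.586784

H = 1.5868 bits/symbol


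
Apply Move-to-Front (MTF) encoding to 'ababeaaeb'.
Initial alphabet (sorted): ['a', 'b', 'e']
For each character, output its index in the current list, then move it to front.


MTF encoding:
'a': index 0 in ['a', 'b', 'e'] -> ['a', 'b', 'e']
'b': index 1 in ['a', 'b', 'e'] -> ['b', 'a', 'e']
'a': index 1 in ['b', 'a', 'e'] -> ['a', 'b', 'e']
'b': index 1 in ['a', 'b', 'e'] -> ['b', 'a', 'e']
'e': index 2 in ['b', 'a', 'e'] -> ['e', 'b', 'a']
'a': index 2 in ['e', 'b', 'a'] -> ['a', 'e', 'b']
'a': index 0 in ['a', 'e', 'b'] -> ['a', 'e', 'b']
'e': index 1 in ['a', 'e', 'b'] -> ['e', 'a', 'b']
'b': index 2 in ['e', 'a', 'b'] -> ['b', 'e', 'a']


Output: [0, 1, 1, 1, 2, 2, 0, 1, 2]


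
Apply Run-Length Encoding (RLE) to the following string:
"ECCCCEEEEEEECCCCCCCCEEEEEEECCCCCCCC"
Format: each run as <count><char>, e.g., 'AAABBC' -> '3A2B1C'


Scanning runs left to right:
  i=0: run of 'E' x 1 -> '1E'
  i=1: run of 'C' x 4 -> '4C'
  i=5: run of 'E' x 7 -> '7E'
  i=12: run of 'C' x 8 -> '8C'
  i=20: run of 'E' x 7 -> '7E'
  i=27: run of 'C' x 8 -> '8C'

RLE = 1E4C7E8C7E8C


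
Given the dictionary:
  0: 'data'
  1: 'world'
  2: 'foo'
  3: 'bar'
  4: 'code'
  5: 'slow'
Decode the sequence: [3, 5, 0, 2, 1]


Look up each index in the dictionary:
  3 -> 'bar'
  5 -> 'slow'
  0 -> 'data'
  2 -> 'foo'
  1 -> 'world'

Decoded: "bar slow data foo world"


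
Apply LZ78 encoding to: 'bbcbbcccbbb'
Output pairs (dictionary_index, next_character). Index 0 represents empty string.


LZ78 encoding steps:
Dictionary: {0: ''}
Step 1: w='' (idx 0), next='b' -> output (0, 'b'), add 'b' as idx 1
Step 2: w='b' (idx 1), next='c' -> output (1, 'c'), add 'bc' as idx 2
Step 3: w='b' (idx 1), next='b' -> output (1, 'b'), add 'bb' as idx 3
Step 4: w='' (idx 0), next='c' -> output (0, 'c'), add 'c' as idx 4
Step 5: w='c' (idx 4), next='c' -> output (4, 'c'), add 'cc' as idx 5
Step 6: w='bb' (idx 3), next='b' -> output (3, 'b'), add 'bbb' as idx 6


Encoded: [(0, 'b'), (1, 'c'), (1, 'b'), (0, 'c'), (4, 'c'), (3, 'b')]


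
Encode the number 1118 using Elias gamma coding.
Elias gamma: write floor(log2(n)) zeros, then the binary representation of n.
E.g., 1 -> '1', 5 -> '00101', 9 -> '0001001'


num_bits = floor(log2(1118)) + 1 = 11
leading_zeros = num_bits - 1 = 10
binary(1118) = 10001011110

Elias gamma(1118) = '0000000000' + '10001011110' = 000000000010001011110 (21 bits)


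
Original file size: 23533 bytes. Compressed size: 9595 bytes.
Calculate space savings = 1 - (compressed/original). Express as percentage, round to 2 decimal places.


ratio = compressed/original = 9595/23533 = 0.407725
savings = 1 - ratio = 1 - 0.407725 = 0.592275
as a percentage: 0.592275 * 100 = 59.23%

Space savings = 1 - 9595/23533 = 59.23%


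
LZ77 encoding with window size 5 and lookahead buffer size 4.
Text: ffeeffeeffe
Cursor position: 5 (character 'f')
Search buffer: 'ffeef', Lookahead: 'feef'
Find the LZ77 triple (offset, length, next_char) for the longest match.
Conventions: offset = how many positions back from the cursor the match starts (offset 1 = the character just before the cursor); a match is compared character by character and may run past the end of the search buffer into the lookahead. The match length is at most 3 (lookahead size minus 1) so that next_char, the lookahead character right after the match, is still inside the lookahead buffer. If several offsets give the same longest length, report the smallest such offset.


Try each offset into the search buffer:
  offset=1 (pos 4, char 'f'): match length 1
  offset=2 (pos 3, char 'e'): match length 0
  offset=3 (pos 2, char 'e'): match length 0
  offset=4 (pos 1, char 'f'): match length 3
  offset=5 (pos 0, char 'f'): match length 1
Longest match has length 3 at offset 4.
next_char = character at position 5 + 3 = 8 -> 'f'

Best match: offset=4, length=3 (matching 'fee' starting at position 1)
LZ77 triple: (4, 3, 'f')


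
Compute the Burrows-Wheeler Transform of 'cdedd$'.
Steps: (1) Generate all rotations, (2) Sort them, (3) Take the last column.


Rotations (sorted):
  0: $cdedd -> last char: d
  1: cdedd$ -> last char: $
  2: d$cded -> last char: d
  3: dd$cde -> last char: e
  4: dedd$c -> last char: c
  5: edd$cd -> last char: d


BWT = d$decd


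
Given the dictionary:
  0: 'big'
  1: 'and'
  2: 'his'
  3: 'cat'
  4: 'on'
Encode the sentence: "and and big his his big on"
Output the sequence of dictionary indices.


Look up each word in the dictionary:
  'and' -> 1
  'and' -> 1
  'big' -> 0
  'his' -> 2
  'his' -> 2
  'big' -> 0
  'on' -> 4

Encoded: [1, 1, 0, 2, 2, 0, 4]


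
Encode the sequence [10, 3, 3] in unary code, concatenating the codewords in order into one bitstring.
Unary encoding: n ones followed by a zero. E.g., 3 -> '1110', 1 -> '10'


Encode each number as n ones followed by a terminating 0:
  10 -> 11111111110 (11 bits)
  3 -> 1110 (4 bits)
  3 -> 1110 (4 bits)
Total length = 11 + 4 + 4 = 19 bits.

Unary([10, 3, 3]) = 1111111111011101110 (19 bits)


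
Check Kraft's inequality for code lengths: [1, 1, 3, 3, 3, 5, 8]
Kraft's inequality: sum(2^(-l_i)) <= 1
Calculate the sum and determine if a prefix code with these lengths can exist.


Sum = 2^(-1) + 2^(-1) + 2^(-3) + 2^(-3) + 2^(-3) + 2^(-5) + 2^(-8)
    = 0.5 + 0.5 + 0.125 + 0.125 + 0.125 + 0.03125 + 0.00390625
    = 361/256 = 1.41015625
Since 1.41015625 > 1, Kraft's inequality is NOT satisfied.
A prefix code with these lengths CANNOT exist.

Kraft sum = 1.41015625. Not satisfied.


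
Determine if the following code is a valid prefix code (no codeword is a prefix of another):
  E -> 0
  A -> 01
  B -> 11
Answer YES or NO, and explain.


Checking each pair (does one codeword prefix another?):
  E='0' vs A='01': prefix -- VIOLATION

NO -- this is NOT a valid prefix code. E (0) is a prefix of A (01).


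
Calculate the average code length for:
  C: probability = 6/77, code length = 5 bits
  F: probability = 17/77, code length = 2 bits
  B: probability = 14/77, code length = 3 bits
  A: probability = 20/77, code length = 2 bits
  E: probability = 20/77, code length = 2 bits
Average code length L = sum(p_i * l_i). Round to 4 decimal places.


Weighted contributions p_i * l_i:
  C: (6/77) * 5 = 30/77
  F: (17/77) * 2 = 34/77
  B: (14/77) * 3 = 42/77
  A: (20/77) * 2 = 40/77
  E: (20/77) * 2 = 40/77
Sum = (30 + 34 + 42 + 40 + 40)/77 = 186/77

L = 186/77 = 2.4156 bits/symbol


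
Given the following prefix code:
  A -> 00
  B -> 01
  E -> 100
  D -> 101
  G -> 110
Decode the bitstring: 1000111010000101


Decoding step by step:
Bits 100 -> E
Bits 01 -> B
Bits 110 -> G
Bits 100 -> E
Bits 00 -> A
Bits 101 -> D


Decoded message: EBGEAD


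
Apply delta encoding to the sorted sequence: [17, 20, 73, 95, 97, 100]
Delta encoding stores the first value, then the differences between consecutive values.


First value: 17
Deltas:
  20 - 17 = 3
  73 - 20 = 53
  95 - 73 = 22
  97 - 95 = 2
  100 - 97 = 3


Delta encoded: [17, 3, 53, 22, 2, 3]


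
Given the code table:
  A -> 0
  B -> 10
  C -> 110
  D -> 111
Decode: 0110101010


Decoding:
0 -> A
110 -> C
10 -> B
10 -> B
10 -> B


Result: ACBBB


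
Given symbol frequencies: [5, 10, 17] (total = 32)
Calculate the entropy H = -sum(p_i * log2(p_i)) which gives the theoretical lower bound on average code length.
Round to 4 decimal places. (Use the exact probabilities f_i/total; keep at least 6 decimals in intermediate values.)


Per-symbol terms -p_i * log2(p_i) with p_i = f_i/32:
  p = 5/32 = 0.156250: log2(p) = -2.678072, -p*log2(p) = 0.418449
  p = 10/32 = 0.312500: log2(p) = -1.678072, -p*log2(p) = 0.524397
  p = 17/32 = 0.531250: log2(p) = -0.912537, -p*log2(p) = 0.484785
H = 0.418449 + 0.524397 + 0.484785 = 1.427631

H = 1.4276 bits/symbol


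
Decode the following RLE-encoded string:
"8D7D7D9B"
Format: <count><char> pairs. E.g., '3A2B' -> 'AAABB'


Expanding each <count><char> pair:
  8D -> 'DDDDDDDD'
  7D -> 'DDDDDDD'
  7D -> 'DDDDDDD'
  9B -> 'BBBBBBBBB'

Decoded = DDDDDDDDDDDDDDDDDDDDDDBBBBBBBBB


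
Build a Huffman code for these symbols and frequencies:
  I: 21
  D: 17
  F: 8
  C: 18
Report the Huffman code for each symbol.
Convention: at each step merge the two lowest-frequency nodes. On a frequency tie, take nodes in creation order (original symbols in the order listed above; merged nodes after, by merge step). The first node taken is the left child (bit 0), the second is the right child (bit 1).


Huffman tree construction:
Step 1: Merge F(8) + D(17) = 25
Step 2: Merge C(18) + I(21) = 39
Step 3: Merge (F+D)(25) + (C+I)(39) = 64
Read each symbol's code off the tree from the root (left child = 0, right child = 1).

Codes:
  I: 11 (length 2)
  D: 01 (length 2)
  F: 00 (length 2)
  C: 10 (length 2)
Average code length: 128/64 = 2.0000 bits/symbol


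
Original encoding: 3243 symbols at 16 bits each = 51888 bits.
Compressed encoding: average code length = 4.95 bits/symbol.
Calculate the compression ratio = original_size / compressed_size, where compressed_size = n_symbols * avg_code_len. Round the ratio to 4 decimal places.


original_size = n_symbols * orig_bits = 3243 * 16 = 51888 bits
compressed_size = n_symbols * avg_code_len = 3243 * 4.95 = 16052.85 bits
ratio = original_size / compressed_size = 51888 / 16052.85 = 3.2323

Compression ratio = 3.2323
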